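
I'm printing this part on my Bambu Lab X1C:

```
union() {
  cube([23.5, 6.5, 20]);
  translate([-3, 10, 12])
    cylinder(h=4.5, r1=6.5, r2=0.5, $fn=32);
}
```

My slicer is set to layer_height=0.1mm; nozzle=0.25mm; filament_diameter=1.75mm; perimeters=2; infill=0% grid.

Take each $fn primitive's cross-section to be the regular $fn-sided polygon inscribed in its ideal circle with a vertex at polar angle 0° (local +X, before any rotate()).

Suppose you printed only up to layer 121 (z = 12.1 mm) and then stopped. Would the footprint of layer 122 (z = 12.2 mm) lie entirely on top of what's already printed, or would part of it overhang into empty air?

Compare the two slices. At z = 12.1: the 23.5×6.5 cube contributes its full rectangle (area 152.75 mm²); the cone at (-3, 10) contributes a regular 32-gon of circumradius 6.367 (interpolated between r1=6.5 and r2=0.5 at t=0.022) (area = (32/2)·6.367²·sin(360°/32) = 126.53 mm²); Combining (union): the regions partially overlap — summed areas 279.28 mm² minus the doubly-counted overlap 2.80 mm² gives 276.48 mm² — area = 276.48 mm². At z = 12.2: the cube (footprint 23.5×6.5) is included at this height (area 152.75 mm²); the cone at (-3, 10) (r1=6.5→r2=0.5) has section circumradius 6.233 here — a regular 32-gon (area = (32/2)·6.233²·sin(360°/32) = 121.28 mm²); Merging all regions: the regions partially overlap — summed areas 274.03 mm² minus the doubly-counted overlap 2.40 mm² gives 271.63 mm² — area = 271.63 mm². Checking containment: the cross-section at z = 12.2 is a subset of the cross-section at z = 12.1.

entirely on top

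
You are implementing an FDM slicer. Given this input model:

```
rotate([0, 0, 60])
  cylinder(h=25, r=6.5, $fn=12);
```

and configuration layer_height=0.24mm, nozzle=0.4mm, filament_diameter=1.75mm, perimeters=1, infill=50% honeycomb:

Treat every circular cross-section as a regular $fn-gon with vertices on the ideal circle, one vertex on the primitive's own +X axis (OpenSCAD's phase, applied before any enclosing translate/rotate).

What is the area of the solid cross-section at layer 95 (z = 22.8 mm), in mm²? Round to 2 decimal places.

At z = 22.8 mm: the cylinder: section is a regular 12-gon, circumradius r=6.5 (area = (12/2)·6.500²·sin(360°/12) = 126.75 mm²); (rotated 60° about Z; rotation is an isometry so areas/perimeters/island counts are preserved). Overall, the cross-section is a single solid region. Net area = 126.75 mm².

126.75 mm²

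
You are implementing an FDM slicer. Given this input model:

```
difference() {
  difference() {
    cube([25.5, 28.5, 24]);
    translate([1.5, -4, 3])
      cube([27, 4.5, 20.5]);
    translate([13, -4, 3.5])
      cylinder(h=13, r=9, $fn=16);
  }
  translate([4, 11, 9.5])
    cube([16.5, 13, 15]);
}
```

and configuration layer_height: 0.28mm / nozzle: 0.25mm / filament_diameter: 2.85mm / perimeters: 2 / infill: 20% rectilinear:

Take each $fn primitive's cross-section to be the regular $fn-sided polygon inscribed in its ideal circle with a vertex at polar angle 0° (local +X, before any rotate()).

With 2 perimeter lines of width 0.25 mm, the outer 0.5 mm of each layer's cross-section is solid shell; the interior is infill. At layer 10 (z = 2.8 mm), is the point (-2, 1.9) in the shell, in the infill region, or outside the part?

At z = 2.8 mm: the cube (footprint 25.5×28.5) is included at this height; the cube at (1.5, -4) is not intersected at this z (z outside [3, 23.5]); the cylinder at (13, -4) does not reach this height (z outside [3.5, 16.5]); Taking the first minus the rest: none of the subtracted shapes is present at this height, so the 25.5×28.5 cube is unchanged — 1 connected region; the cube at (4, 11) does not reach this height (z outside [9.5, 24.5]); Subtracting the remaining from the first: none of the subtracted shapes is present at this height, so the result so far is unchanged — 1 connected region. Overall, the cross-section is a single solid region. The nearest boundary edge runs (0.00, 28.50)→(0.00, 0.00); distance from the point to it = 2.00 mm. The point is not inside any of the regions above, so it lies outside the cross-section (2.00 mm from the nearest boundary).

outside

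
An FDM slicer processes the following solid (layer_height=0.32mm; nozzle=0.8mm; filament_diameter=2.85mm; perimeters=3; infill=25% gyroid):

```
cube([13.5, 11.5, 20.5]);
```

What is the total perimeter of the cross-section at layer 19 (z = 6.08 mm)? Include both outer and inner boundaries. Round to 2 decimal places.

50.00 mm

At z = 6.08 mm: the 13.5×11.5 cube contributes its full rectangle (perimeter 50.00 mm). Overall, the cross-section is a single solid region. Total boundary length (outer) = 50.00 mm.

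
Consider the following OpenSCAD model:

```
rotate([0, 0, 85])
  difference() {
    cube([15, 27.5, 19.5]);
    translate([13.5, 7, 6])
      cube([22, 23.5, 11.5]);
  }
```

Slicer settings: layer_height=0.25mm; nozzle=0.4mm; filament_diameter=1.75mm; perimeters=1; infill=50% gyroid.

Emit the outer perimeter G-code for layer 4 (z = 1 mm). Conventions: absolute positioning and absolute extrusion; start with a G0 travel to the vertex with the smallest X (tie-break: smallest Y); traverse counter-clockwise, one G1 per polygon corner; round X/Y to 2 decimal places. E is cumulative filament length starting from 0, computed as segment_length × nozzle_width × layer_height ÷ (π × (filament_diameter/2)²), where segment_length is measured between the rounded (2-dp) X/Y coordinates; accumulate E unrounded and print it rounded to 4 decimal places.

G0 X-27.40 Y2.40 Z1.00
G1 X0.00 Y0.00 E1.1435
G1 X1.31 Y14.94 E1.7670
G1 X-26.09 Y17.34 E2.9106
G1 X-27.40 Y2.40 E3.5341

At z = 1 mm: the cube is present — its section is the full 15×27.5 rectangle; the cube at (13.5, 7) does not reach this height (z outside [6, 17.5]); Subtracting the remaining from the first: none of the subtracted shapes is present at this height, so the 15×27.5 cube is unchanged — 1 connected region; (rotated 85° about Z; rotation is an isometry so areas/perimeters/island counts are preserved). The outline is a single polygon with 4 vertices. Extrusion per mm of travel: 0.4 × 0.25 / (π × 0.875²) = 0.041575. Accumulating E over each segment gives final E = 3.5341.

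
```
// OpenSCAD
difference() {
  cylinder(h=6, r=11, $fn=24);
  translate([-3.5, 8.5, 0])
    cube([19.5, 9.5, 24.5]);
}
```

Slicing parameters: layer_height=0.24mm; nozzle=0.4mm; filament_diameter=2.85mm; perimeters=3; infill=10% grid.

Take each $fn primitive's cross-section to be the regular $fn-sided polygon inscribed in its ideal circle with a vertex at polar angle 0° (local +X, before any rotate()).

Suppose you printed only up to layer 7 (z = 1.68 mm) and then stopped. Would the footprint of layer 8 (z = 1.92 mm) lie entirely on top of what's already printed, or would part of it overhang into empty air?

Compare the two slices. At z = 1.68: the r=11 cylinder contributes a regular 24-gon of circumradius 11 (area = (24/2)·11.000²·sin(360°/24) = 375.81 mm²); the cube at (-3.5, 8.5) is present — its section is the full 19.5×9.5 rectangle (area 185.25 mm²); After the difference (first − rest): starting from the r=11 cylinder (375.81 mm²), the 19.5×9.5 cube at (-3.5, 8.5) partially overlaps it — only the 19.33 mm² overlap (of its 185.25 mm²) is removed, clipping the outline — area = 356.47 mm². At z = 1.92: the r=11 cylinder contributes a regular 24-gon of circumradius 11 (area = (24/2)·11.000²·sin(360°/24) = 375.81 mm²); the cube at (-3.5, 8.5) (footprint 19.5×9.5) is included at this height (area 185.25 mm²); Subtracting the remaining from the first: starting from the r=11 cylinder (375.81 mm²), the 19.5×9.5 cube at (-3.5, 8.5) partially overlaps it — only the 19.33 mm² overlap (of its 185.25 mm²) is removed, clipping the outline — area = 356.47 mm². Checking containment: the cross-section at z = 1.92 is a subset of the cross-section at z = 1.68.

entirely on top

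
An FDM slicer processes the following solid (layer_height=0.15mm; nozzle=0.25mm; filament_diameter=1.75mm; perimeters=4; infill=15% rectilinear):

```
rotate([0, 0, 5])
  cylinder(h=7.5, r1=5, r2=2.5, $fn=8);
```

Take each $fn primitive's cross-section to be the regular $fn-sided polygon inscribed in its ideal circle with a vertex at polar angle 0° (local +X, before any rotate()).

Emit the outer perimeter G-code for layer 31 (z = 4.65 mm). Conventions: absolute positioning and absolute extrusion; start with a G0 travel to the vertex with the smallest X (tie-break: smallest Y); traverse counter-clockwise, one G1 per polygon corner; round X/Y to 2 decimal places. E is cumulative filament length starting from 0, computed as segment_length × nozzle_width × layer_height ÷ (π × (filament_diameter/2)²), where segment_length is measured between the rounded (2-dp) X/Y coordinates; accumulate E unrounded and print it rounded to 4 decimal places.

G0 X-3.44 Y-0.30 Z4.65
G1 X-2.22 Y-2.64 E0.0411
G1 X0.30 Y-3.44 E0.0824
G1 X2.64 Y-2.22 E0.1235
G1 X3.44 Y0.30 E0.1647
G1 X2.22 Y2.64 E0.2059
G1 X-0.30 Y3.44 E0.2471
G1 X-2.64 Y2.22 E0.2882
G1 X-3.44 Y-0.30 E0.3295

At z = 4.65 mm: the cone (r1=5→r2=2.5) has section circumradius 3.450 here — a regular 8-gon; (rotated 5° about Z; rotation is an isometry so areas/perimeters/island counts are preserved). The outline is a single polygon with 8 vertices. Extrusion per mm of travel: 0.25 × 0.15 / (π × 0.875²) = 0.015591. Accumulating E over each segment gives final E = 0.3295.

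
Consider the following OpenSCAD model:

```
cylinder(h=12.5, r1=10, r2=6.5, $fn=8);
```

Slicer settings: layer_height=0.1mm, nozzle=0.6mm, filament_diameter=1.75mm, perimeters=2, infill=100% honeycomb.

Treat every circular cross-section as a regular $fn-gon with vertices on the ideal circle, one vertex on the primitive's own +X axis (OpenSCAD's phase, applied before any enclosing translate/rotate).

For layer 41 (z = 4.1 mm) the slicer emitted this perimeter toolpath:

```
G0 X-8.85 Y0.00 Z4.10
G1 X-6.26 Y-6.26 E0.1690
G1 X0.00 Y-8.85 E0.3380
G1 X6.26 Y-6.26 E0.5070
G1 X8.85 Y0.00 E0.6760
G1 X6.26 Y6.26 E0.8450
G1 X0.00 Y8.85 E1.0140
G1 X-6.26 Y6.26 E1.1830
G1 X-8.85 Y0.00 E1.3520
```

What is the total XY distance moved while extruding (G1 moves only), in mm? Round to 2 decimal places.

Sum the Euclidean lengths of each G1 segment: total = 54.20 mm.

54.20 mm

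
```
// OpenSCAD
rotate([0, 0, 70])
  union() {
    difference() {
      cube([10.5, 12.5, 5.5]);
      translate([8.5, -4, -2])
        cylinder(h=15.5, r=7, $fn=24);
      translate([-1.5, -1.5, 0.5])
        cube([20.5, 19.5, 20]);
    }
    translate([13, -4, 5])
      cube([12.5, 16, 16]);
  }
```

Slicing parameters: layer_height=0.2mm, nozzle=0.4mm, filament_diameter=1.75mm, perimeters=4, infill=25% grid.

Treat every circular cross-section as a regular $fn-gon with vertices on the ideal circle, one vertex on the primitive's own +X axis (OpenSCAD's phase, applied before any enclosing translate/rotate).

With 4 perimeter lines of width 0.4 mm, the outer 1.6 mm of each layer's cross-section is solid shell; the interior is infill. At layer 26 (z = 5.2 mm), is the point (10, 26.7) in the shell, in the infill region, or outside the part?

outside

At z = 5.2 mm: the cube (footprint 10.5×12.5) is included at this height; the cylinder at (8.5, -4): section is a regular 24-gon, circumradius r=7; the 20.5×19.5 cube at (-1.5, -1.5) contributes its full rectangle; After the difference (first − rest): starting from the 10.5×12.5 cube, the r=7 cylinder at (8.5, -4) partially overlaps it — only the 17.55 mm² overlap (of its 152.19 mm²) is removed, clipping the outline; the 20.5×19.5 cube at (-1.5, -1.5) covers all of what remains (removes everything) — nothing remains; the cube at (13, -4) (footprint 12.5×16) is included at this height; Taking the union: only the 12.5×16 cube at (13, -4) is present, so the union is just that shape — 1 connected region; (whole slice rotated 70° about Z — lengths, areas and connectivity unchanged). Overall, the cross-section is a single solid region. Undo the 70° rotation: the query point maps to (28.510, -0.265) in the un-rotated model frame. The nearest boundary edge runs (25.50, -4.00)→(25.50, 12.00); distance from the point to it = 3.01 mm. The point is not inside any of the regions above, so it lies outside the cross-section (3.01 mm from the nearest boundary).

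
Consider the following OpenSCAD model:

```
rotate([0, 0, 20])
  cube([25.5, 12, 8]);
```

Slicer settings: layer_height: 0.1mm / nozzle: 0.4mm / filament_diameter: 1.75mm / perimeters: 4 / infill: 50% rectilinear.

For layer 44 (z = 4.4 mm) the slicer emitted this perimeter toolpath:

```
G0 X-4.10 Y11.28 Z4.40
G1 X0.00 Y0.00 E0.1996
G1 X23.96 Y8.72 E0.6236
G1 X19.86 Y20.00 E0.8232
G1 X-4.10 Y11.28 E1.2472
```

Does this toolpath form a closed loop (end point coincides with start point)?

Start point (G0): (-4.10, 11.28). End point (last G1): the path returns to the start — closed.

yes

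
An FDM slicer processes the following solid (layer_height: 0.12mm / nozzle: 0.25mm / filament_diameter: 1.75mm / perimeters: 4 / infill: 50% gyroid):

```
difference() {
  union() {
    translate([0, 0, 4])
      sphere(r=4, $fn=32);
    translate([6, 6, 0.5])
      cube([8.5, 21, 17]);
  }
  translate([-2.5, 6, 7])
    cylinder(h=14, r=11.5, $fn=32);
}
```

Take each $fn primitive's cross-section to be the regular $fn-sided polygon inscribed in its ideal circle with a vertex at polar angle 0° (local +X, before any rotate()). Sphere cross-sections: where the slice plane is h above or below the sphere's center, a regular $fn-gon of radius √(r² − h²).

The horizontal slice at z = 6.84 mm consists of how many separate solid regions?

At z = 6.84 mm: the sphere: section is a regular 32-gon, circumradius = √(r²−h²) = √(4²−2.84²) = 2.817; the cube at (6, 6) (footprint 8.5×21) is included at this height; Combining (union): the 2 present regions are separate (no shared area or edge), so areas and boundary lengths simply add and each stays a separate island — 2 connected regions; the cylinder at (-2.5, 6) does not reach this height (z outside [7, 21]); Taking the first minus the rest: none of the subtracted shapes is present at this height, so that combined region is unchanged — 2 connected regions. The result has 2 disconnected regions.

2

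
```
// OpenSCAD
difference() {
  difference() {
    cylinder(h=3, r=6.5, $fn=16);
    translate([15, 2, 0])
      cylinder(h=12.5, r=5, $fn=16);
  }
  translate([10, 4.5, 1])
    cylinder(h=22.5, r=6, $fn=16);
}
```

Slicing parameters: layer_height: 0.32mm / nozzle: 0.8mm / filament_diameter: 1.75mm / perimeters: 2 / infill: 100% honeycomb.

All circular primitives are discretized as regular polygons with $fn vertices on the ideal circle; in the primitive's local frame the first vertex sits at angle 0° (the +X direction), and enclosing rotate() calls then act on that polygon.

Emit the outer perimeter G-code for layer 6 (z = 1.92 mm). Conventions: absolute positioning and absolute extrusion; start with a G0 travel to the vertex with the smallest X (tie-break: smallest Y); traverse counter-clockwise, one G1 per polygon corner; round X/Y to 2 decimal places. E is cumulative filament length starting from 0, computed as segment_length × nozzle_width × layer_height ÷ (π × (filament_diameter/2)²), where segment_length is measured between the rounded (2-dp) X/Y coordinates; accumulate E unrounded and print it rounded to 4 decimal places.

G0 X-6.50 Y0.00 Z1.92
G1 X-6.01 Y-2.49 E0.2701
G1 X-4.60 Y-4.60 E0.5402
G1 X-2.49 Y-6.01 E0.8103
G1 X0.00 Y-6.50 E1.0804
G1 X2.49 Y-6.01 E1.3505
G1 X4.60 Y-4.60 E1.6206
G1 X6.01 Y-2.49 E1.8907
G1 X6.46 Y-0.21 E2.1380
G1 X5.76 Y0.26 E2.2278
G1 X4.46 Y2.20 E2.4763
G1 X4.00 Y4.50 E2.7260
G1 X4.09 Y4.94 E2.7738
G1 X2.49 Y6.01 E2.9786
G1 X0.00 Y6.50 E3.2487
G1 X-2.49 Y6.01 E3.5188
G1 X-4.60 Y4.60 E3.7889
G1 X-6.01 Y2.49 E4.0590
G1 X-6.50 Y0.00 E4.3291

At z = 1.92 mm: the cylinder: section is a regular 16-gon, circumradius r=6.5; the r=5 cylinder at (15, 2) contributes a regular 16-gon of circumradius 5; Taking the first minus the rest: starting from the r=6.5 cylinder, the r=5 cylinder at (15, 2) misses the remaining region (no effect) — 1 connected region; the r=6 cylinder at (10, 4.5) contributes a regular 16-gon of circumradius 6; After the difference (first − rest): starting from that combined region, the r=6 cylinder at (10, 4.5) partially overlaps it — only the 5.30 mm² overlap (of its 110.21 mm²) is removed, clipping the outline — 1 connected region. The outline is a single polygon with 18 vertices. Extrusion per mm of travel: 0.8 × 0.32 / (π × 0.875²) = 0.106432. Accumulating E over each segment gives final E = 4.3291.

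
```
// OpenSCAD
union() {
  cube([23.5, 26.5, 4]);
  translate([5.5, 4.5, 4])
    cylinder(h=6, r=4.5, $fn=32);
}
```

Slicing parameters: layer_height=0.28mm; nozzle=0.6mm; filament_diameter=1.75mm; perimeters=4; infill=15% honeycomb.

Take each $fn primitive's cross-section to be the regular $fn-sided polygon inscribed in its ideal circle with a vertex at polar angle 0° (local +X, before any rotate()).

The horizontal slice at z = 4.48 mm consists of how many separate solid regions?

1

At z = 4.48 mm: the cube is absent (z outside [0, 4]); the r=4.5 cylinder at (5.5, 4.5) gives a regular 32-gon of circumradius 4.5 (constant along its height); Combining (union): only the r=4.5 cylinder at (5.5, 4.5) is present, so the union is just that shape — 1 connected region. The result has 1 disconnected region.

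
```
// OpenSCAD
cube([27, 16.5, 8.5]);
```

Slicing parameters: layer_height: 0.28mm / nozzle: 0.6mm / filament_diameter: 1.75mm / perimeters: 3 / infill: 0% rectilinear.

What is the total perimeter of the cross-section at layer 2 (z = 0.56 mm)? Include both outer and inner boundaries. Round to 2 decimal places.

87.00 mm

At z = 0.56 mm: the cube (footprint 27×16.5) is included at this height (perimeter 87.00 mm). Overall, the cross-section is a single solid region. Total boundary length (outer) = 87.00 mm.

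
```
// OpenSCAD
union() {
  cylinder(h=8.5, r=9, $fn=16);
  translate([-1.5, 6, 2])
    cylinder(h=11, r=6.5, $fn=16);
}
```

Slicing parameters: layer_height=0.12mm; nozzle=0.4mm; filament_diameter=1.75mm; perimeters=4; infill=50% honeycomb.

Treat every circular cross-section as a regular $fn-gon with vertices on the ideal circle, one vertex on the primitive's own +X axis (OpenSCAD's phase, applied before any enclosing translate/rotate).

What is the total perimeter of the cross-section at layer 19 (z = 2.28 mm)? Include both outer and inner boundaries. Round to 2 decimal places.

At z = 2.28 mm: the cylinder: section is a regular 16-gon, circumradius r=9 (perimeter = 2·16·9.000·sin(180°/16) = 56.19 mm); the cylinder at (-1.5, 6): section is a regular 16-gon, circumradius r=6.5 (perimeter = 2·16·6.500·sin(180°/16) = 40.58 mm); Combining (union): the regions partially overlap (shared area 88.42 mm²), so the edge portions inside another operand are dropped and the merged outline is re-measured after clipping — boundary = 62.19 mm. Overall, the cross-section is a single solid region. Total boundary length (outer) = 62.19 mm.

62.19 mm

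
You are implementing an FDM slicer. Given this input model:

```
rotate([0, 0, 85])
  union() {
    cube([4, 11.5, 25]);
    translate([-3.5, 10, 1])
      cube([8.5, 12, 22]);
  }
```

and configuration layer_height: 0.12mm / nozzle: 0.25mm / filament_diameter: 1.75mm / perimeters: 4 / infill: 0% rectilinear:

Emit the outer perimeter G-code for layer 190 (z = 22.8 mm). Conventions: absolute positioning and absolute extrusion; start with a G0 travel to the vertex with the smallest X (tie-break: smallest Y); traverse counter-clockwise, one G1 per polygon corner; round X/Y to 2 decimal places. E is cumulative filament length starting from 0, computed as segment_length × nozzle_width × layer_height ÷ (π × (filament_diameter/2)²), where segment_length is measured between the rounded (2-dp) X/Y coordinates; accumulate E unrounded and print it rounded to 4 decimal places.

At z = 22.8 mm: the cube is present — its section is the full 4×11.5 rectangle; the cube at (-3.5, 10) (footprint 8.5×12) is included at this height; Combining (union): the regions partially overlap (shared area 6.00 mm²), so overlapping operands fuse into one piece — 1 connected region; (whole slice rotated 85° about Z — lengths, areas and connectivity unchanged). The outline is a single polygon with 8 vertices. Extrusion per mm of travel: 0.25 × 0.12 / (π × 0.875²) = 0.012473. Accumulating E over each segment gives final E = 0.7606.

G0 X-22.22 Y-1.57 Z22.80
G1 X-10.27 Y-2.62 E0.1496
G1 X-9.96 Y0.87 E0.1933
G1 X0.00 Y0.00 E0.3180
G1 X0.35 Y3.98 E0.3679
G1 X-9.61 Y4.86 E0.4926
G1 X-9.53 Y5.85 E0.5050
G1 X-21.48 Y6.90 E0.6546
G1 X-22.22 Y-1.57 E0.7606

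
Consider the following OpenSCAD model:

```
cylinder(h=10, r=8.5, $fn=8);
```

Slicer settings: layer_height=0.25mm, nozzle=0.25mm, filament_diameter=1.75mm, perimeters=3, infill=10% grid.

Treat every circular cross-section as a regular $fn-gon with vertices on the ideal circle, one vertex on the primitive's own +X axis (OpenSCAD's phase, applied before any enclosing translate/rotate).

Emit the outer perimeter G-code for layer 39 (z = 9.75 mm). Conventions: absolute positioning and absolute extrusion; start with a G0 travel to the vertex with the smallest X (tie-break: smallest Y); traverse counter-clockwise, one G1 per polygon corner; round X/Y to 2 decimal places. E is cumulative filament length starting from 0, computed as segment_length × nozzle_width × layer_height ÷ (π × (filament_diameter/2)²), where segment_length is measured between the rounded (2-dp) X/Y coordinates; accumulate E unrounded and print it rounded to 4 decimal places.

G0 X-8.50 Y0.00 Z9.75
G1 X-6.01 Y-6.01 E0.1690
G1 X0.00 Y-8.50 E0.3381
G1 X6.01 Y-6.01 E0.5071
G1 X8.50 Y0.00 E0.6762
G1 X6.01 Y6.01 E0.8452
G1 X0.00 Y8.50 E1.0142
G1 X-6.01 Y6.01 E1.1833
G1 X-8.50 Y0.00 E1.3523

At z = 9.75 mm: the r=8.5 cylinder gives a regular 8-gon of circumradius 8.5 (constant along its height). The outline is a single polygon with 8 vertices. Extrusion per mm of travel: 0.25 × 0.25 / (π × 0.875²) = 0.025984. Accumulating E over each segment gives final E = 1.3523.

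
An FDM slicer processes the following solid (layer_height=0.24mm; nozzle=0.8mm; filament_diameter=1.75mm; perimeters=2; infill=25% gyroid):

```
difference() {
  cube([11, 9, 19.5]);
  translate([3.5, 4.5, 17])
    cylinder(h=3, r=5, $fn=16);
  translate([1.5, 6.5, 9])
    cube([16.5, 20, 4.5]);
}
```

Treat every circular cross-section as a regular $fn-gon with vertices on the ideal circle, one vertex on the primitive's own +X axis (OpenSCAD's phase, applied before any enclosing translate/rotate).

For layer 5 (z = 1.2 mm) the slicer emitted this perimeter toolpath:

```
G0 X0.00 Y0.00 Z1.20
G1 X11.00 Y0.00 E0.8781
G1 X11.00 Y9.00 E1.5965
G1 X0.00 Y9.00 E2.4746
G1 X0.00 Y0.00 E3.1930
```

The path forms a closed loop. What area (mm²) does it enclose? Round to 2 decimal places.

99.00 mm²

Apply the shoelace formula to the sequence of (X, Y) vertices; enclosed area = 99.00 mm².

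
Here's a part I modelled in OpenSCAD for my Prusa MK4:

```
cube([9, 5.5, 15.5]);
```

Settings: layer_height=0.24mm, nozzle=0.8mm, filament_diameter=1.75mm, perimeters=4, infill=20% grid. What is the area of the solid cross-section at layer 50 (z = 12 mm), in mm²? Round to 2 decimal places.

At z = 12 mm: the cube (footprint 9×5.5) is included at this height (area 49.50 mm²). Overall, the cross-section is a single solid region. Net area = 49.50 mm².

49.50 mm²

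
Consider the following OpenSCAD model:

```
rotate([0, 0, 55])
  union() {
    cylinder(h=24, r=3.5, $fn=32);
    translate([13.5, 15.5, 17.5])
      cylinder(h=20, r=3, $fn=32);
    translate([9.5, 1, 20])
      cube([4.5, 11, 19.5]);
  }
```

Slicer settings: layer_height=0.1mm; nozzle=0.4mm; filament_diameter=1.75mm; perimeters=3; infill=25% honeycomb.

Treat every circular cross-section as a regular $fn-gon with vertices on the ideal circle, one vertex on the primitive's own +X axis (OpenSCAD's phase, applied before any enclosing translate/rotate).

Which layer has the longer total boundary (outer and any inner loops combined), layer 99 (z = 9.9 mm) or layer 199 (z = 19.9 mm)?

Layer 99 (z = 9.9): the r=3.5 cylinder contributes a regular 32-gon of circumradius 3.5 (perimeter = 2·32·3.500·sin(180°/32) = 21.96 mm); the cylinder at (13.5, 15.5) does not reach this height (z outside [17.5, 37.5]); the cube at (9.5, 1) does not reach this height (z outside [20, 39.5]); Taking the union: only the r=3.5 cylinder is present, so the union is just that shape — boundary = 21.96 mm; (whole slice rotated 55° about Z — lengths, areas and connectivity unchanged). So its perimeter = 21.96 mm. Layer 199 (z = 19.9): the r=3.5 cylinder contributes a regular 32-gon of circumradius 3.5 (perimeter = 2·32·3.500·sin(180°/32) = 21.96 mm); the r=3 cylinder at (13.5, 15.5) contributes a regular 32-gon of circumradius 3 (perimeter = 2·32·3.000·sin(180°/32) = 18.82 mm); the cube at (9.5, 1) is not intersected at this z (z outside [20, 39.5]); Taking the union: the 2 present regions are separate (no shared area or edge), so areas and boundary lengths simply add and each stays a separate island — boundary = 40.78 mm; (whole slice rotated 55° about Z — lengths, areas and connectivity unchanged). So its perimeter = 40.78 mm. Layer 199 is larger (40.78 vs 21.96 mm).

layer 199 (z = 19.9 mm)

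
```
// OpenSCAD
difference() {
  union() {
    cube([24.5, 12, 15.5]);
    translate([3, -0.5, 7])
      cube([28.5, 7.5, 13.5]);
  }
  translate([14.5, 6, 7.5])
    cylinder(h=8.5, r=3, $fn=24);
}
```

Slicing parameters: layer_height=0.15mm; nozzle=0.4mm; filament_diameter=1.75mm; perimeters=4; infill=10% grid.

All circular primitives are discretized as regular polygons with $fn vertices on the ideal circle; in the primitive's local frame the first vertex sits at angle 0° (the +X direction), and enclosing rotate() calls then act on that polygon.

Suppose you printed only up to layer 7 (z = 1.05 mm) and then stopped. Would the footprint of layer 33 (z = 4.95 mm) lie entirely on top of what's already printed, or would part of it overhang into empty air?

Compare the two slices. At z = 1.05: the cube (footprint 24.5×12) is included at this height (area 294.00 mm²); the cube at (3, -0.5) is absent (z outside [7, 20.5]); Combining (union): only the 24.5×12 cube is present, so the union is just that shape — area = 294.00 mm²; the cylinder at (14.5, 6) does not reach this height (z outside [7.5, 16]); Taking the first minus the rest: none of the subtracted shapes is present at this height, so that combined region is unchanged — area = 294.00 mm². At z = 4.95: the 24.5×12 cube contributes its full rectangle (area 294.00 mm²); the cube at (3, -0.5) does not reach this height (z outside [7, 20.5]); Merging all regions: only the 24.5×12 cube is present, so the union is just that shape — area = 294.00 mm²; the cylinder at (14.5, 6) is absent (z outside [7.5, 16]); After the difference (first − rest): none of the subtracted shapes is present at this height, so that combined region is unchanged — area = 294.00 mm². Checking containment: the cross-section at z = 4.95 is a subset of the cross-section at z = 1.05.

entirely on top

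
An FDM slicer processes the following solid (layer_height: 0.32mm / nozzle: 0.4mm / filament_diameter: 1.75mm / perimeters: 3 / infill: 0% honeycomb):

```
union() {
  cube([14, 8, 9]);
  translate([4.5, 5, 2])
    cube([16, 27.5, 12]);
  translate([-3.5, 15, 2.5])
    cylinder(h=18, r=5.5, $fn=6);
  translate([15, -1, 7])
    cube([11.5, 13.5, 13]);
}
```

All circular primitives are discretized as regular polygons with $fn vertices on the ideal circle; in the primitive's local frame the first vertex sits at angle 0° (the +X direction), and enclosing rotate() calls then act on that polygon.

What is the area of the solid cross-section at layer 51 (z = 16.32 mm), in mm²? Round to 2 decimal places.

At z = 16.32 mm: the cube is not intersected at this z (z outside [0, 9]); the cube at (4.5, 5) is not intersected at this z (z outside [2, 14]); the cylinder at (-3.5, 15): section is a regular 6-gon, circumradius r=5.5 (area = (6/2)·5.500²·sin(360°/6) = 78.59 mm²); the cube at (15, -1) is present — its section is the full 11.5×13.5 rectangle (area 155.25 mm²); Taking the union: the 2 present regions are separate (no shared area or edge), so areas and boundary lengths simply add and each stays a separate island — area = 233.84 mm². Overall, the cross-section has 2 separate islands. Net area = 233.84 mm².

233.84 mm²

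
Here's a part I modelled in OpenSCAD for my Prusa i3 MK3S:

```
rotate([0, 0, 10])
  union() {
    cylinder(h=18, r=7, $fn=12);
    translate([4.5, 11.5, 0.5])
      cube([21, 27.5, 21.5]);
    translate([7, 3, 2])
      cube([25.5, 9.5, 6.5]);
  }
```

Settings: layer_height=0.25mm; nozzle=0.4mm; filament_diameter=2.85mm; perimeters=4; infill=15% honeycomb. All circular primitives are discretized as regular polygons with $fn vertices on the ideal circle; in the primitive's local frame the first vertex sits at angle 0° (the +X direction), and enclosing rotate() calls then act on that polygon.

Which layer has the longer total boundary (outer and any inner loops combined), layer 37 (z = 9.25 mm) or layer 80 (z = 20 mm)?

layer 37 (z = 9.25 mm)

Layer 37 (z = 9.25): the cylinder: section is a regular 12-gon, circumradius r=7 (perimeter = 2·12·7.000·sin(180°/12) = 43.48 mm); the 21×27.5 cube at (4.5, 11.5) contributes its full rectangle (perimeter 97.00 mm); the cube at (7, 3) does not reach this height (z outside [2, 8.5]); Combining (union): the 2 present regions are separate (no shared area or edge), so areas and boundary lengths simply add and each stays a separate island — boundary = 140.48 mm; (whole slice rotated 10° about Z — lengths, areas and connectivity unchanged). So its perimeter = 140.48 mm. Layer 80 (z = 20): the cylinder is absent (z outside [0, 18]); the 21×27.5 cube at (4.5, 11.5) contributes its full rectangle (perimeter 97.00 mm); the cube at (7, 3) is absent (z outside [2, 8.5]); Taking the union: only the 21×27.5 cube at (4.5, 11.5) is present, so the union is just that shape — boundary = 97.00 mm; (rotated 10° about Z; rotation is an isometry so areas/perimeters/island counts are preserved). So its perimeter = 97.00 mm. Layer 37 is larger (140.48 vs 97.00 mm).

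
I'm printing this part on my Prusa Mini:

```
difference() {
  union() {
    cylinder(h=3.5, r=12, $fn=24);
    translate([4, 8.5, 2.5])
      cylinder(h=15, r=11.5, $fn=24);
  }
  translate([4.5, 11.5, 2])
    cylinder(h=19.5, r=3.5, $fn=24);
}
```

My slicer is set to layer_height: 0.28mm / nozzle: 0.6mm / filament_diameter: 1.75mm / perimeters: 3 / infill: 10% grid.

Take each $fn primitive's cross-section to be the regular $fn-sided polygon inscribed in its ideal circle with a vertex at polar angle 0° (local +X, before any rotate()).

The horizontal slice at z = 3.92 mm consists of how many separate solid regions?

At z = 3.92 mm: the cylinder does not reach this height (z outside [0, 3.5]); the cylinder at (4, 8.5): section is a regular 24-gon, circumradius r=11.5; Merging all regions: only the r=11.5 cylinder at (4, 8.5) is present, so the union is just that shape — 1 connected region; the cylinder at (4.5, 11.5): section is a regular 24-gon, circumradius r=3.5; Subtracting the remaining from the first: starting from the result so far, the r=3.5 cylinder at (4.5, 11.5) lies wholly inside it (removes its full 38.05 mm² and its 21.93 mm outline becomes a hole wall) — 1 connected region with 1 hole. The result has 1 disconnected region.

1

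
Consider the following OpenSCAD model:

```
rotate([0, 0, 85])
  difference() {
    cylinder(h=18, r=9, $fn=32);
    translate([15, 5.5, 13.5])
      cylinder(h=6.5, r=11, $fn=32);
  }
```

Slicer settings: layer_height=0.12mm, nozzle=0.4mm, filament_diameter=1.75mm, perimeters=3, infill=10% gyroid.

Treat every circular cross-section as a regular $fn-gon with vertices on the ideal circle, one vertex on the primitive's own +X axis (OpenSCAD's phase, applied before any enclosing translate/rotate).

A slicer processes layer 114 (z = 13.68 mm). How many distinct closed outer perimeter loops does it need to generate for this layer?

At z = 13.68 mm: the r=9 cylinder gives a regular 32-gon of circumradius 9 (constant along its height); the r=11 cylinder at (15, 5.5) contributes a regular 32-gon of circumradius 11; Subtracting the remaining from the first: starting from the r=9 cylinder, the r=11 cylinder at (15, 5.5) partially overlaps it — only the 31.94 mm² overlap (of its 377.69 mm²) is removed, clipping the outline — 1 connected region; (whole slice rotated 85° about Z — lengths, areas and connectivity unchanged). The result has 1 disconnected region.

1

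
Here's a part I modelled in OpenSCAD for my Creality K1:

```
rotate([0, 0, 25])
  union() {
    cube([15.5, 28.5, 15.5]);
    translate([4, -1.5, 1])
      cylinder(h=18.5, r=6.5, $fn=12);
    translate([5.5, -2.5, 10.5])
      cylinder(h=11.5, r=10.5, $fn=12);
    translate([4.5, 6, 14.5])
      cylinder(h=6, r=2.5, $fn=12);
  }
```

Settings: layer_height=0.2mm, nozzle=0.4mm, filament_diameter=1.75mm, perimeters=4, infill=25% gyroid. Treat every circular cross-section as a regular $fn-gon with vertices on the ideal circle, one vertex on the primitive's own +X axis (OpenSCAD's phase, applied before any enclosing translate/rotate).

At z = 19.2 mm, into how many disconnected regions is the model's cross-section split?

1

At z = 19.2 mm: the cube does not reach this height (z outside [0, 15.5]); the r=6.5 cylinder at (4, -1.5) gives a regular 12-gon of circumradius 6.5 (constant along its height); the r=10.5 cylinder at (5.5, -2.5) contributes a regular 12-gon of circumradius 10.5; the r=2.5 cylinder at (4.5, 6) gives a regular 12-gon of circumradius 2.5 (constant along its height); Taking the union: the regions partially overlap (shared area 143.55 mm²), so overlapping operands fuse into one piece — 1 connected region; (whole slice rotated 25° about Z — lengths, areas and connectivity unchanged). The result has 1 disconnected region.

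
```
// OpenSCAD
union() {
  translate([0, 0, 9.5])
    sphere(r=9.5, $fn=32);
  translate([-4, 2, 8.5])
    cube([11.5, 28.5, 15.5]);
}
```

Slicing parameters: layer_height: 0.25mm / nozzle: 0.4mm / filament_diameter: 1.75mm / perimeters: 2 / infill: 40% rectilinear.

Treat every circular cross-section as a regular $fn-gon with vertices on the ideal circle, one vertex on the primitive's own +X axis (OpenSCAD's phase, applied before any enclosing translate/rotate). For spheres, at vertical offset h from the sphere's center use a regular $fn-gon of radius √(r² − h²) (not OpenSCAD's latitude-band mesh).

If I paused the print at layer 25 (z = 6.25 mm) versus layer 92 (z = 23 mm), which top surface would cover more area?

Layer 25 (z = 6.25): the r=9.5 sphere slices to a regular 32-gon of circumradius 8.927 (√(r²−h²) with h=3.25 from center) (area = (32/2)·8.927²·sin(360°/32) = 248.74 mm²); the cube at (-4, 2) is not intersected at this z (z outside [8.5, 24]); Merging all regions: only the r=9.5 sphere is present, so the union is just that shape — area = 248.74 mm². So its area = 248.74 mm². Layer 92 (z = 23): the sphere does not reach this height (|z−center|=13.500 > r=9.5); the 11.5×28.5 cube at (-4, 2) contributes its full rectangle (area 327.75 mm²); Taking the union: only the 11.5×28.5 cube at (-4, 2) is present, so the union is just that shape — area = 327.75 mm². So its area = 327.75 mm². Layer 92 is larger (327.75 vs 248.74 mm²).

layer 92 (z = 23 mm)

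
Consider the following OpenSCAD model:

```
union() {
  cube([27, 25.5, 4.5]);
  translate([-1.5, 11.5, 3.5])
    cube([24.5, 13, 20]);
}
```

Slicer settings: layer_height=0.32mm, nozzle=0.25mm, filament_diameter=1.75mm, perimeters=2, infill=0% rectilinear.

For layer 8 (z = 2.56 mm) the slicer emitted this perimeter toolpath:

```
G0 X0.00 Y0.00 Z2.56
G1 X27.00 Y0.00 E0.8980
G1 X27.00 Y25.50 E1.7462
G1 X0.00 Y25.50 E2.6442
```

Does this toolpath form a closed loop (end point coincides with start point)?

no

Start point (G0): (0.00, 0.00). End point (last G1): the path does not return to the start — open.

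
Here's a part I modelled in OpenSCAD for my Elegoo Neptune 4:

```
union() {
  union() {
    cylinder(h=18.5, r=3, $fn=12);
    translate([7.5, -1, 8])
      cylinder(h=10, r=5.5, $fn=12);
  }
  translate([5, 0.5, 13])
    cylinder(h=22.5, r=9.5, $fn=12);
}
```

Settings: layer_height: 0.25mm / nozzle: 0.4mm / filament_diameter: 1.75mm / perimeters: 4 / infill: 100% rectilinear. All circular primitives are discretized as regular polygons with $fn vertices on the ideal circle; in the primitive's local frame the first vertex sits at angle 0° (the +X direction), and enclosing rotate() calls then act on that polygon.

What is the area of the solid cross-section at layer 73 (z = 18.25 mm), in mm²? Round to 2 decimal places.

At z = 18.25 mm: the cylinder: section is a regular 12-gon, circumradius r=3 (area = (12/2)·3.000²·sin(360°/12) = 27.00 mm²); the cylinder at (7.5, -1) is not intersected at this z (z outside [8, 18]); Taking the union: only the r=3 cylinder is present, so the union is just that shape — area = 27.00 mm²; the cylinder at (5, 0.5): section is a regular 12-gon, circumradius r=9.5 (area = (12/2)·9.500²·sin(360°/12) = 270.75 mm²); Taking the union: that combined region lies entirely inside the r=9.5 cylinder at (5, 0.5), so the union is just the r=9.5 cylinder at (5, 0.5) — area = 270.75 mm². Overall, the cross-section is a single solid region. Net area = 270.75 mm².

270.75 mm²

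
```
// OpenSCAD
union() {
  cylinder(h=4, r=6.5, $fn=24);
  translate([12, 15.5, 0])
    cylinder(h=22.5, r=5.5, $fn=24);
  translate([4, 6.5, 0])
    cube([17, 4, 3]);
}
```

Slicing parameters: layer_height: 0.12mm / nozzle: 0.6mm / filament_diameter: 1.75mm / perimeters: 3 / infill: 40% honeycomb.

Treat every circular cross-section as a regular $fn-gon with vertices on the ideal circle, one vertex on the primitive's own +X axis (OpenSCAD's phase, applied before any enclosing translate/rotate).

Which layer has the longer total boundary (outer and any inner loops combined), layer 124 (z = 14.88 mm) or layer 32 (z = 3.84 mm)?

Layer 124 (z = 14.88): the cylinder is not intersected at this z (z outside [0, 4]); the r=5.5 cylinder at (12, 15.5) gives a regular 24-gon of circumradius 5.5 (constant along its height) (perimeter = 2·24·5.500·sin(180°/24) = 34.46 mm); the cube at (4, 6.5) is absent (z outside [0, 3]); Merging all regions: only the r=5.5 cylinder at (12, 15.5) is present, so the union is just that shape — boundary = 34.46 mm. So its perimeter = 34.46 mm. Layer 32 (z = 3.84): the r=6.5 cylinder gives a regular 24-gon of circumradius 6.5 (constant along its height) (perimeter = 2·24·6.500·sin(180°/24) = 40.72 mm); the r=5.5 cylinder at (12, 15.5) gives a regular 24-gon of circumradius 5.5 (constant along its height) (perimeter = 2·24·5.500·sin(180°/24) = 34.46 mm); the cube at (4, 6.5) is absent (z outside [0, 3]); Taking the union: the 2 present regions are separate (no shared area or edge), so areas and boundary lengths simply add and each stays a separate island — boundary = 75.18 mm. So its perimeter = 75.18 mm. Layer 32 is larger (75.18 vs 34.46 mm).

layer 32 (z = 3.84 mm)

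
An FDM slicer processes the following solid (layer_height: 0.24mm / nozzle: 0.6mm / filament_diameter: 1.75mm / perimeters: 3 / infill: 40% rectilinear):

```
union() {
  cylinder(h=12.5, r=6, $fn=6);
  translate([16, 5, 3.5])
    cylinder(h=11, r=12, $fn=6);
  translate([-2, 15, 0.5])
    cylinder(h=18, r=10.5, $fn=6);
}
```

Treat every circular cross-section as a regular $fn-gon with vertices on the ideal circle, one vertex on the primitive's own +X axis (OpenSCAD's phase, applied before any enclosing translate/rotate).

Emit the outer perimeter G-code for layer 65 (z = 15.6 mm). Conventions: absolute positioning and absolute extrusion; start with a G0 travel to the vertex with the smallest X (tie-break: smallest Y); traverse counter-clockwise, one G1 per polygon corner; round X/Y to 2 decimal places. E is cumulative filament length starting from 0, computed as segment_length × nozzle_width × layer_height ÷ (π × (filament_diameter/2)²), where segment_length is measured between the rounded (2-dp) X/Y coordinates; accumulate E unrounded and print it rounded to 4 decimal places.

At z = 15.6 mm: the cylinder is absent (z outside [0, 12.5]); the cylinder at (16, 5) does not reach this height (z outside [3.5, 14.5]); the cylinder at (-2, 15): section is a regular 6-gon, circumradius r=10.5; Taking the union: only the r=10.5 cylinder at (-2, 15) is present, so the union is just that shape — 1 connected region. The outline is a single polygon with 6 vertices. Extrusion per mm of travel: 0.6 × 0.24 / (π × 0.875²) = 0.059868. Accumulating E over each segment gives final E = 3.7710.

G0 X-12.50 Y15.00 Z15.60
G1 X-7.25 Y5.91 E0.6284
G1 X3.25 Y5.91 E1.2571
G1 X8.50 Y15.00 E1.8855
G1 X3.25 Y24.09 E2.5140
G1 X-7.25 Y24.09 E3.1426
G1 X-12.50 Y15.00 E3.7710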